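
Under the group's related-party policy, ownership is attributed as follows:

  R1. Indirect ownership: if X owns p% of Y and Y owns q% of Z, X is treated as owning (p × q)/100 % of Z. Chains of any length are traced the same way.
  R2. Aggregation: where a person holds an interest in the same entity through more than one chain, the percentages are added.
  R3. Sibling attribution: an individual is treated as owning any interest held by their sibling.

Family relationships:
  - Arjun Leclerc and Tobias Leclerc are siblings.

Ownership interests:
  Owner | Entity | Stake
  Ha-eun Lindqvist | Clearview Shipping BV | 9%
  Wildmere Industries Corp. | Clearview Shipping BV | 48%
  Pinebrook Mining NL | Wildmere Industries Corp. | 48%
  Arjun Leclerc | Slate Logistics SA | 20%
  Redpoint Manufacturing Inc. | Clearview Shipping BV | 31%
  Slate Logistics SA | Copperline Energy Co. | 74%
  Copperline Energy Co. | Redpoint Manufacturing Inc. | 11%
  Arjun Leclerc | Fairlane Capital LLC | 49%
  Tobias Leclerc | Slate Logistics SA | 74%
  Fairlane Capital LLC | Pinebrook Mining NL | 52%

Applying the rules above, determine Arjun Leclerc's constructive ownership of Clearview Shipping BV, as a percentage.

By sibling attribution (R3), Arjun Leclerc is treated as also owning Tobias Leclerc's interest in Slate Logistics SA, giving 20% + 74% = 94%.
Chain via Slate Logistics SA → Copperline Energy Co. → Redpoint Manufacturing Inc. (R1): 94% × 74% × 11% × 31% = 2.371996% of Clearview Shipping BV.
Chain via Fairlane Capital LLC → Pinebrook Mining NL → Wildmere Industries Corp. (R1): 49% × 52% × 48% × 48% = 5.870592% of Clearview Shipping BV.
Aggregating (R2): 2.371996% + 5.870592% = 8.242588%.

8.242588%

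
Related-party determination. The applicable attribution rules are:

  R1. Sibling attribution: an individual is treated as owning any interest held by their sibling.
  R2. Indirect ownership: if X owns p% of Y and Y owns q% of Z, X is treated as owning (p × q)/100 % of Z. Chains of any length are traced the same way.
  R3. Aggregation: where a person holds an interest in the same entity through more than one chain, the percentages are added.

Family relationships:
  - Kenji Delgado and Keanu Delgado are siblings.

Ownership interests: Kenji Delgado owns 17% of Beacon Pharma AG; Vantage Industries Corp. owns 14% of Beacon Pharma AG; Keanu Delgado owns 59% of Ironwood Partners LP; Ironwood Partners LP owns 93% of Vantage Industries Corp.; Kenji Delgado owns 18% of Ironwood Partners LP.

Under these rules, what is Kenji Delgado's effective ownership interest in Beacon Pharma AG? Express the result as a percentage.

27.0254%

By sibling attribution (R1), Kenji Delgado is treated as also owning Keanu Delgado's interest in Ironwood Partners LP, giving 18% + 59% = 77%.
Chain via Ironwood Partners LP → Vantage Industries Corp. (R2): 77% × 93% × 14% = 10.0254% of Beacon Pharma AG.
Direct interest in Beacon Pharma AG: 17%.
Aggregating (R3): 10.0254% + 17% = 27.0254%.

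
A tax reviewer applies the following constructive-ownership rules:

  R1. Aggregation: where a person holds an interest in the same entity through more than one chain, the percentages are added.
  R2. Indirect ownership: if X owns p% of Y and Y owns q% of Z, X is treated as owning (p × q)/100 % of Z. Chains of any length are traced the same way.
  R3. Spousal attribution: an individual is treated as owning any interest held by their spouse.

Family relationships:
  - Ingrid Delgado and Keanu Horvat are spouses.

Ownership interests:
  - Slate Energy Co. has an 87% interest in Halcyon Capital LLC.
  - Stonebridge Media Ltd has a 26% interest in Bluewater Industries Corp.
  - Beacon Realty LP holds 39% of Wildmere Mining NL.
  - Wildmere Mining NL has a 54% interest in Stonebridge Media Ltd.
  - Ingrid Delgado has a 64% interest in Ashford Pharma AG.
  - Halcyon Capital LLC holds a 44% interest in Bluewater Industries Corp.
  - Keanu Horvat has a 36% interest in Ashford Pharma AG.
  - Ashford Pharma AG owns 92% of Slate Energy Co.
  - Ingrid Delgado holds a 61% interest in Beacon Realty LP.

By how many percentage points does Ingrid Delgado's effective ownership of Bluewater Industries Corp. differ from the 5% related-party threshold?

33.557716

By spousal attribution (R3), Ingrid Delgado is treated as also owning Keanu Horvat's interest in Ashford Pharma AG, giving 64% + 36% = 100%.
Chain via Beacon Realty LP → Wildmere Mining NL → Stonebridge Media Ltd (R2): 61% × 39% × 54% × 26% = 3.340116% of Bluewater Industries Corp.
Chain via Ashford Pharma AG → Slate Energy Co. → Halcyon Capital LLC (R2): 100% × 92% × 87% × 44% = 35.2176% of Bluewater Industries Corp.
Aggregating (R1): 3.340116% + 35.2176% = 38.557716%.
38.557716% exceeds the 5% threshold by 33.557716 percentage points.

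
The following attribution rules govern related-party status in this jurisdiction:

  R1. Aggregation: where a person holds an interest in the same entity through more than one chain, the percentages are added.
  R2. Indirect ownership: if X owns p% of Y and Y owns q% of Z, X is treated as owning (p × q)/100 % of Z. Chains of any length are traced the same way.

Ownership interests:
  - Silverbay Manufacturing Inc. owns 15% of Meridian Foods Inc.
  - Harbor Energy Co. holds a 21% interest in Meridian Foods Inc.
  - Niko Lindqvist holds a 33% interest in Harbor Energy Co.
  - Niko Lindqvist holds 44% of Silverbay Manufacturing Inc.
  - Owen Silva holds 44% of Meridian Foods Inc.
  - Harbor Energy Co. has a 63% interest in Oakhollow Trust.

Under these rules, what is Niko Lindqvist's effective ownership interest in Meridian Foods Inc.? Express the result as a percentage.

Chain via Harbor Energy Co. (R2): 33% × 21% = 6.93% of Meridian Foods Inc.
Chain via Silverbay Manufacturing Inc. (R2): 44% × 15% = 6.6% of Meridian Foods Inc.
Aggregating (R1): 6.93% + 6.6% = 13.53%.

13.53%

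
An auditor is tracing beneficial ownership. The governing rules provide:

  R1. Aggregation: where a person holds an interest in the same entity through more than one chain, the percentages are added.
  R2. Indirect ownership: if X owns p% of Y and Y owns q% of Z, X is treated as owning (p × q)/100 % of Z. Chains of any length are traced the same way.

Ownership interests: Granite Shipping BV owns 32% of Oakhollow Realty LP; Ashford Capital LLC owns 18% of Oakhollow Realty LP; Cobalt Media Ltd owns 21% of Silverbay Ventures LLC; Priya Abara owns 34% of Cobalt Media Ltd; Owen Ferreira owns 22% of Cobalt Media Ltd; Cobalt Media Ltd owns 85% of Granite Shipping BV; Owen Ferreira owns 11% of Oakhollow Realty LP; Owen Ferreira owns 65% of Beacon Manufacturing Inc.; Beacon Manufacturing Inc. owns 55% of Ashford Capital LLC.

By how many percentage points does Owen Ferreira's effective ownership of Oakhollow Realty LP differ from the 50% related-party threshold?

Chain via Cobalt Media Ltd → Granite Shipping BV (R2): 22% × 85% × 32% = 5.984% of Oakhollow Realty LP.
Chain via Beacon Manufacturing Inc. → Ashford Capital LLC (R2): 65% × 55% × 18% = 6.435% of Oakhollow Realty LP.
Direct interest in Oakhollow Realty LP: 11%.
Aggregating (R1): 5.984% + 6.435% + 11% = 23.419%.
23.419% falls short of the 50% threshold by 26.581 percentage points.

26.581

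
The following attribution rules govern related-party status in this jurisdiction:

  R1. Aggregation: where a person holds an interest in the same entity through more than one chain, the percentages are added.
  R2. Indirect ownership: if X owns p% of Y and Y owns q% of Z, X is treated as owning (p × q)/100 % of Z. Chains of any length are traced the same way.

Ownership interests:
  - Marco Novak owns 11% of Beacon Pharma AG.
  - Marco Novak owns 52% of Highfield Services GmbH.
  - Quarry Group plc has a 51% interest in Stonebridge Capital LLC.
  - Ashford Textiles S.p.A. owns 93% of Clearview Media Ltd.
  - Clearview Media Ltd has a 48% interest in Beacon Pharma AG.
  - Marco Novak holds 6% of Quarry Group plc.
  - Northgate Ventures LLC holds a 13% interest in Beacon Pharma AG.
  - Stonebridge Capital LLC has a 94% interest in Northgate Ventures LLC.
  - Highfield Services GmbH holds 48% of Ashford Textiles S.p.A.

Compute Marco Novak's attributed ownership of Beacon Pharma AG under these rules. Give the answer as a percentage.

Chain via Quarry Group plc → Stonebridge Capital LLC → Northgate Ventures LLC (R2): 6% × 51% × 94% × 13% = 0.373932% of Beacon Pharma AG.
Chain via Highfield Services GmbH → Ashford Textiles S.p.A. → Clearview Media Ltd (R2): 52% × 48% × 93% × 48% = 11.142144% of Beacon Pharma AG.
Direct interest in Beacon Pharma AG: 11%.
Aggregating (R1): 0.373932% + 11.142144% + 11% = 22.516076%.

22.516076%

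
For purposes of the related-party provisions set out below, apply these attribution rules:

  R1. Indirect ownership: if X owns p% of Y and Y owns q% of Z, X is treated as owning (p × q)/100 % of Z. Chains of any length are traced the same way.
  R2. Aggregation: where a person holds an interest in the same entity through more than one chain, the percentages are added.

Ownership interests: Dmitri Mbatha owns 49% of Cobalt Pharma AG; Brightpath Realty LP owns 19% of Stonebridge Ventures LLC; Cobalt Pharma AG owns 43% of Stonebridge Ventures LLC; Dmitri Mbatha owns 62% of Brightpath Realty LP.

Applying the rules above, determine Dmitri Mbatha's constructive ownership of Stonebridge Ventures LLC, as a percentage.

32.85%

Chain via Cobalt Pharma AG (R1): 49% × 43% = 21.07% of Stonebridge Ventures LLC.
Chain via Brightpath Realty LP (R1): 62% × 19% = 11.78% of Stonebridge Ventures LLC.
Aggregating (R2): 21.07% + 11.78% = 32.85%.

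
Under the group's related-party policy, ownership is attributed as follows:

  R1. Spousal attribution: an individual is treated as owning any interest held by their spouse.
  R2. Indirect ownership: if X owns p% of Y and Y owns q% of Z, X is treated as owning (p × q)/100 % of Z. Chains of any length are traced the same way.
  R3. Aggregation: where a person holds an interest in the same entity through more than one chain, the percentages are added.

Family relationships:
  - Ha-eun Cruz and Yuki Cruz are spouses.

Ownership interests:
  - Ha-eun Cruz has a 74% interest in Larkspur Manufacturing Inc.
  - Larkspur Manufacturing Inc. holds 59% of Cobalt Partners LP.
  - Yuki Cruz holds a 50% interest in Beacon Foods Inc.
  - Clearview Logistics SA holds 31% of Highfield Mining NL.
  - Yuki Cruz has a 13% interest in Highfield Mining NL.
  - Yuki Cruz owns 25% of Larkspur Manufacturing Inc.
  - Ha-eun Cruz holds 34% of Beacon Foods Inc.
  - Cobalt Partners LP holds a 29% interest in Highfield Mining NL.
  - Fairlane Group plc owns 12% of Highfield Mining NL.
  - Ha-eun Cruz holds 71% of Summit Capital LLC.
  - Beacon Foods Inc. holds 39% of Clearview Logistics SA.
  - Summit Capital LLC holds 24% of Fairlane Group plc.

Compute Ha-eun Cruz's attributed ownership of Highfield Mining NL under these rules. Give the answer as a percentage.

42.1393%

By spousal attribution (R1), Ha-eun Cruz is treated as also owning Yuki Cruz's interest in Beacon Foods Inc, giving 34% + 50% = 84%.
By spousal attribution (R1), Ha-eun Cruz is treated as also owning Yuki Cruz's interest in Larkspur Manufacturing Inc, giving 74% + 25% = 99%.
By spousal attribution (R1), Ha-eun Cruz is treated as owning Yuki Cruz's 13% interest in Highfield Mining NL.
Chain via Beacon Foods Inc. → Clearview Logistics SA (R2): 84% × 39% × 31% = 10.1556% of Highfield Mining NL.
Chain via Summit Capital LLC → Fairlane Group plc (R2): 71% × 24% × 12% = 2.0448% of Highfield Mining NL.
Chain via Larkspur Manufacturing Inc. → Cobalt Partners LP (R2): 99% × 59% × 29% = 16.9389% of Highfield Mining NL.
Direct interest in Highfield Mining NL: 13%.
Aggregating (R3): 10.1556% + 2.0448% + 16.9389% + 13% = 42.1393%.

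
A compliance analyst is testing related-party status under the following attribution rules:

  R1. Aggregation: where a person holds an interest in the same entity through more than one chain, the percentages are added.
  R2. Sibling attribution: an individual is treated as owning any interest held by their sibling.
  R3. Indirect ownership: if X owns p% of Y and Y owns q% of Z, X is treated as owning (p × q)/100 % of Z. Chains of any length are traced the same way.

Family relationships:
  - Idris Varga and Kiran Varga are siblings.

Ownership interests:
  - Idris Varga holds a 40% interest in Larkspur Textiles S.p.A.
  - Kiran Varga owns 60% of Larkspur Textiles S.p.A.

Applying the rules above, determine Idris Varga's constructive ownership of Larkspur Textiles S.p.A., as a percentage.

By sibling attribution (R2), Idris Varga is treated as also owning Kiran Varga's interest in Larkspur Textiles S.p.A, giving 40% + 60% = 100%.
Direct interest in Larkspur Textiles S.p.A: 100%.

100%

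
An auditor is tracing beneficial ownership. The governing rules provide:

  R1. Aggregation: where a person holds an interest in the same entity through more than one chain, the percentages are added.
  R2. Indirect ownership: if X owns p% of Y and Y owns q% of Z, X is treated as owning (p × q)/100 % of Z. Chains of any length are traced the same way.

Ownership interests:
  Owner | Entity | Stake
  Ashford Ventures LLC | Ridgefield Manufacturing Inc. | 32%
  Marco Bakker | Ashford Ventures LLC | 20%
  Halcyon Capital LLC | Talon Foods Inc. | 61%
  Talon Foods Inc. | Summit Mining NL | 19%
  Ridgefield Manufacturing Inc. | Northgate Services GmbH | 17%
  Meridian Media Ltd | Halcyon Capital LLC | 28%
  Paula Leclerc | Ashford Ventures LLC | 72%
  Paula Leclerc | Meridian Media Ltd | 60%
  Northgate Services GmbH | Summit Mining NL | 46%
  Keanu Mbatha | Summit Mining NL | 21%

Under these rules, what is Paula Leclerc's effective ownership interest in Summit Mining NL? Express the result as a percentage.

3.748848%

Chain via Meridian Media Ltd → Halcyon Capital LLC → Talon Foods Inc. (R2): 60% × 28% × 61% × 19% = 1.94712% of Summit Mining NL.
Chain via Ashford Ventures LLC → Ridgefield Manufacturing Inc. → Northgate Services GmbH (R2): 72% × 32% × 17% × 46% = 1.801728% of Summit Mining NL.
Aggregating (R1): 1.94712% + 1.801728% = 3.748848%.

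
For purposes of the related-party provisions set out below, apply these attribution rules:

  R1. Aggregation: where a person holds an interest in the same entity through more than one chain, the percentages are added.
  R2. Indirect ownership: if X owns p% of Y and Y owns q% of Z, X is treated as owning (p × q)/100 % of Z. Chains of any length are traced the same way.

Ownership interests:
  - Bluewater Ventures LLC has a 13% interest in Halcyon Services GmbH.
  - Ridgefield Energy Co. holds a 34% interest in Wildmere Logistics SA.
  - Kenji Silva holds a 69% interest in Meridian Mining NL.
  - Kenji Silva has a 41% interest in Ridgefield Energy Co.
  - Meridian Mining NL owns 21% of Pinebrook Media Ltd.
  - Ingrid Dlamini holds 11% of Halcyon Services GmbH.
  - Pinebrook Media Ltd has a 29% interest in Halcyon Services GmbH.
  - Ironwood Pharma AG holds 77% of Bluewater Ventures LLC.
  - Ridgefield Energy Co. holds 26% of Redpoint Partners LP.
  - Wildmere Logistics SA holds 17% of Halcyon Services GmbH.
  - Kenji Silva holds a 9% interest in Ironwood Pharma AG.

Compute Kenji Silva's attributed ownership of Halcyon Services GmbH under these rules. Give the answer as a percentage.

Chain via Ridgefield Energy Co. → Wildmere Logistics SA (R2): 41% × 34% × 17% = 2.3698% of Halcyon Services GmbH.
Chain via Meridian Mining NL → Pinebrook Media Ltd (R2): 69% × 21% × 29% = 4.2021% of Halcyon Services GmbH.
Chain via Ironwood Pharma AG → Bluewater Ventures LLC (R2): 9% × 77% × 13% = 0.9009% of Halcyon Services GmbH.
Aggregating (R1): 2.3698% + 4.2021% + 0.9009% = 7.4728%.

7.4728%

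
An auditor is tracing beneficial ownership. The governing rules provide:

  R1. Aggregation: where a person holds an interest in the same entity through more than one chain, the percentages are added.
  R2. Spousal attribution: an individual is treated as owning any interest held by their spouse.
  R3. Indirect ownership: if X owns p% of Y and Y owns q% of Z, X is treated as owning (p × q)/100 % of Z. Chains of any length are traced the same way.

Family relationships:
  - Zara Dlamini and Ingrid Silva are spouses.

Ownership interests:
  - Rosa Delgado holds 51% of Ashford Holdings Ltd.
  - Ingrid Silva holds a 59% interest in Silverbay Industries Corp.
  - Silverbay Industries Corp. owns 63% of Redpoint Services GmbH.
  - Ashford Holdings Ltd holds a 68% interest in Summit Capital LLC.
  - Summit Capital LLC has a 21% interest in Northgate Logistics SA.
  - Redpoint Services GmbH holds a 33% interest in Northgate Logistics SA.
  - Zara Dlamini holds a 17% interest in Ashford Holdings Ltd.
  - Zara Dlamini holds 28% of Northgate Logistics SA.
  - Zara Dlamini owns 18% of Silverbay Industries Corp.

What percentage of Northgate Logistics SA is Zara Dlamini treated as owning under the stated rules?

By spousal attribution (R2), Zara Dlamini is treated as also owning Ingrid Silva's interest in Silverbay Industries Corp, giving 18% + 59% = 77%.
Chain via Ashford Holdings Ltd → Summit Capital LLC (R3): 17% × 68% × 21% = 2.4276% of Northgate Logistics SA.
Chain via Silverbay Industries Corp. → Redpoint Services GmbH (R3): 77% × 63% × 33% = 16.0083% of Northgate Logistics SA.
Direct interest in Northgate Logistics SA: 28%.
Aggregating (R1): 2.4276% + 16.0083% + 28% = 46.4359%.

46.4359%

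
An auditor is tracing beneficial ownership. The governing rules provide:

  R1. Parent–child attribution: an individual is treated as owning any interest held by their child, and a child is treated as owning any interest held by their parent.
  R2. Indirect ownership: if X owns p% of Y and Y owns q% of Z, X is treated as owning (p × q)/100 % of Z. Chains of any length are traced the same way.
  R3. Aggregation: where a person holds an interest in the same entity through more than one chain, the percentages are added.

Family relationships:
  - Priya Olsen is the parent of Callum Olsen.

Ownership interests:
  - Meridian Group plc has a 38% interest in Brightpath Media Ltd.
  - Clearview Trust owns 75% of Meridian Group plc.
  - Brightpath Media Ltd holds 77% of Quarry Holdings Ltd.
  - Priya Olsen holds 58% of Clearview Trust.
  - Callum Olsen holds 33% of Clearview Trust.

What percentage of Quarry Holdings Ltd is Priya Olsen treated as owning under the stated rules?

By parent–child attribution (R1), Priya Olsen is treated as also owning Callum Olsen's interest in Clearview Trust, giving 58% + 33% = 91%.
Chain via Clearview Trust → Meridian Group plc → Brightpath Media Ltd (R2): 91% × 75% × 38% × 77% = 19.96995% of Quarry Holdings Ltd.

19.96995%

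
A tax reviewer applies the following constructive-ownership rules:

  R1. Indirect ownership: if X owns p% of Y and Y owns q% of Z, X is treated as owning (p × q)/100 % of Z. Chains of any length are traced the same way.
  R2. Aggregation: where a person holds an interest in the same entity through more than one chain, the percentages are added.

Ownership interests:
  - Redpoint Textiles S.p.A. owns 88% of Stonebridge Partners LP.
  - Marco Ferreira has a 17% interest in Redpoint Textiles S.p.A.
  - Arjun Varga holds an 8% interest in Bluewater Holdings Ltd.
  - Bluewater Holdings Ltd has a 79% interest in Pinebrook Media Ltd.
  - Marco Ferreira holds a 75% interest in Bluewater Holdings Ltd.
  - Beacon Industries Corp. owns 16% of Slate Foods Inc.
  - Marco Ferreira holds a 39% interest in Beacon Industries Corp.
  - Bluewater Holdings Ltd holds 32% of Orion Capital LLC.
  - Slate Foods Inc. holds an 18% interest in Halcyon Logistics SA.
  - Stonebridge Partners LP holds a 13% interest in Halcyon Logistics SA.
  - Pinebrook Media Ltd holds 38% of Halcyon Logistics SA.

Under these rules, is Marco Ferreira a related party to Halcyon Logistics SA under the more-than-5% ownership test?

Chain via Bluewater Holdings Ltd → Pinebrook Media Ltd (R1): 75% × 79% × 38% = 22.515% of Halcyon Logistics SA.
Chain via Beacon Industries Corp. → Slate Foods Inc. (R1): 39% × 16% × 18% = 1.1232% of Halcyon Logistics SA.
Chain via Redpoint Textiles S.p.A. → Stonebridge Partners LP (R1): 17% × 88% × 13% = 1.9448% of Halcyon Logistics SA.
Aggregating (R2): 22.515% + 1.1232% + 1.9448% = 25.583%.
25.583% exceeds the 5% threshold, so Marco is a related party to Halcyon Logistics SA.

Yes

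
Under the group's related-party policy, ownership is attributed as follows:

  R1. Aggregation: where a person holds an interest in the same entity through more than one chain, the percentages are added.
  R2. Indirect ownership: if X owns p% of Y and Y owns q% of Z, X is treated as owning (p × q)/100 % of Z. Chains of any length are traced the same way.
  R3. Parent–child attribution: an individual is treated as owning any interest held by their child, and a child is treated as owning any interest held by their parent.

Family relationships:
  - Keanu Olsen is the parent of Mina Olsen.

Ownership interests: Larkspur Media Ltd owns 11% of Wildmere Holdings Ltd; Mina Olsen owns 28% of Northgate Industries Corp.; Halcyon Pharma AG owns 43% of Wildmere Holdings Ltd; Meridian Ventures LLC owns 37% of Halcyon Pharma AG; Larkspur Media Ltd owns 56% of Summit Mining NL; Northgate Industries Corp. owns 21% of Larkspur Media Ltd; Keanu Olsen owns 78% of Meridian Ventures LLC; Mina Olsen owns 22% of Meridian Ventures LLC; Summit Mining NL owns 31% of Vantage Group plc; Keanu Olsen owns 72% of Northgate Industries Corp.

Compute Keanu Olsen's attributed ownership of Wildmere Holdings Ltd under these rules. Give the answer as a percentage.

18.22%

By parent–child attribution (R3), Keanu Olsen is treated as also owning Mina Olsen's interest in Northgate Industries Corp, giving 72% + 28% = 100%.
By parent–child attribution (R3), Keanu Olsen is treated as also owning Mina Olsen's interest in Meridian Ventures LLC, giving 78% + 22% = 100%.
Chain via Northgate Industries Corp. → Larkspur Media Ltd (R2): 100% × 21% × 11% = 2.31% of Wildmere Holdings Ltd.
Chain via Meridian Ventures LLC → Halcyon Pharma AG (R2): 100% × 37% × 43% = 15.91% of Wildmere Holdings Ltd.
Aggregating (R1): 2.31% + 15.91% = 18.22%.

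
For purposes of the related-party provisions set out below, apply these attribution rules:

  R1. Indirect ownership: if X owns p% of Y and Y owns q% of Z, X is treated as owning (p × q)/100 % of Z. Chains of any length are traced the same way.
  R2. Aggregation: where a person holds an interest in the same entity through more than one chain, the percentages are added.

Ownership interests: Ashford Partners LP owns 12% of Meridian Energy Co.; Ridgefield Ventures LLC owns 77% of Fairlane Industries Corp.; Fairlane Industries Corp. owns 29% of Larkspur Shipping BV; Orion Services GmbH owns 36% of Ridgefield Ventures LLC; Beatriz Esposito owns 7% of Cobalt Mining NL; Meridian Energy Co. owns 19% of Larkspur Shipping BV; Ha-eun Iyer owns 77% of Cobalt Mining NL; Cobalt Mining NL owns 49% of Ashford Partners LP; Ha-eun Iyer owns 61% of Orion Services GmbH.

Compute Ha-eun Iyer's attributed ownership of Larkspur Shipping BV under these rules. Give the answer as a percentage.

5.763912%

Chain via Orion Services GmbH → Ridgefield Ventures LLC → Fairlane Industries Corp. (R1): 61% × 36% × 77% × 29% = 4.903668% of Larkspur Shipping BV.
Chain via Cobalt Mining NL → Ashford Partners LP → Meridian Energy Co. (R1): 77% × 49% × 12% × 19% = 0.860244% of Larkspur Shipping BV.
Aggregating (R2): 4.903668% + 0.860244% = 5.763912%.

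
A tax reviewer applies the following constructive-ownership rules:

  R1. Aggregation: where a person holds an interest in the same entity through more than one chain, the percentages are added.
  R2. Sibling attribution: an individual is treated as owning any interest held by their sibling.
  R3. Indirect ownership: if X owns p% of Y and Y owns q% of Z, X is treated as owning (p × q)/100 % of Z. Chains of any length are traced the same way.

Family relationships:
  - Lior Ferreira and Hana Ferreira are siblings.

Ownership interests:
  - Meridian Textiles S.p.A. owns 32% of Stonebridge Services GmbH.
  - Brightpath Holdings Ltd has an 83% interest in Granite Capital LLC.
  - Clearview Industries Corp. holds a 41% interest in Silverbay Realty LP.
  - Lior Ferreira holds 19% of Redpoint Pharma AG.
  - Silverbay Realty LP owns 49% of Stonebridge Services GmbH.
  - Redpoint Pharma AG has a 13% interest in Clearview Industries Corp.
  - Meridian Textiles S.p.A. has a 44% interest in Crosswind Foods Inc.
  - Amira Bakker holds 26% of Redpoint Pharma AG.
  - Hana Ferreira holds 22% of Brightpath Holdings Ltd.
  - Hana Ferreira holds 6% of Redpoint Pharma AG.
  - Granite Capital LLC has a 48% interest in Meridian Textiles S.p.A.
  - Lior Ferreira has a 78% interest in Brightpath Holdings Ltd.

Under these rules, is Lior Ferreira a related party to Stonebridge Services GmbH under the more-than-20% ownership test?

By sibling attribution (R2), Lior Ferreira is treated as also owning Hana Ferreira's interest in Brightpath Holdings Ltd, giving 78% + 22% = 100%.
By sibling attribution (R2), Lior Ferreira is treated as also owning Hana Ferreira's interest in Redpoint Pharma AG, giving 19% + 6% = 25%.
Chain via Brightpath Holdings Ltd → Granite Capital LLC → Meridian Textiles S.p.A. (R3): 100% × 83% × 48% × 32% = 12.7488% of Stonebridge Services GmbH.
Chain via Redpoint Pharma AG → Clearview Industries Corp. → Silverbay Realty LP (R3): 25% × 13% × 41% × 49% = 0.652925% of Stonebridge Services GmbH.
Aggregating (R1): 12.7488% + 0.652925% = 13.401725%.
13.401725% does not exceed the 20% threshold, so Lior is not a related party to Stonebridge Services GmbH.

No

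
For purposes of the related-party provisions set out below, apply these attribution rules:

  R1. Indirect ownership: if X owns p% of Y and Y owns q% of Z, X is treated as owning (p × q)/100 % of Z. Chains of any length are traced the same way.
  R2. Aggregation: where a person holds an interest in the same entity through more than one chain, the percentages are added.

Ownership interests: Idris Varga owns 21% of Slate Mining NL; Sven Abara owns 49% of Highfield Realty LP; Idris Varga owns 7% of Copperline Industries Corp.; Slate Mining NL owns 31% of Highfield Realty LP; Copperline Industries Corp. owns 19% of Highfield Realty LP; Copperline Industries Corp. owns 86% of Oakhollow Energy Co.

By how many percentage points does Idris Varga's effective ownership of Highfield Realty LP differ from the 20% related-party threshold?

12.16

Chain via Slate Mining NL (R1): 21% × 31% = 6.51% of Highfield Realty LP.
Chain via Copperline Industries Corp. (R1): 7% × 19% = 1.33% of Highfield Realty LP.
Aggregating (R2): 6.51% + 1.33% = 7.84%.
7.84% falls short of the 20% threshold by 12.16 percentage points.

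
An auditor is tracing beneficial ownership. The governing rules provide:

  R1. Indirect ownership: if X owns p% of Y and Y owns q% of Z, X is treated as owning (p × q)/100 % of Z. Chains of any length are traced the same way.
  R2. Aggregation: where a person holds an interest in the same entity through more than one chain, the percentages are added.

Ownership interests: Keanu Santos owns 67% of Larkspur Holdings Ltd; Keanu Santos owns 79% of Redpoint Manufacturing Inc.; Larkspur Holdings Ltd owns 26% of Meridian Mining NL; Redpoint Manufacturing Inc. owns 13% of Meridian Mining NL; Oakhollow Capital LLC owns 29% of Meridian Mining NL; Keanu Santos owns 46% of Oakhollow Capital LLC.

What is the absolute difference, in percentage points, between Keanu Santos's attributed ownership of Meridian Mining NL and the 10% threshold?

31.03

Chain via Oakhollow Capital LLC (R1): 46% × 29% = 13.34% of Meridian Mining NL.
Chain via Redpoint Manufacturing Inc. (R1): 79% × 13% = 10.27% of Meridian Mining NL.
Chain via Larkspur Holdings Ltd (R1): 67% × 26% = 17.42% of Meridian Mining NL.
Aggregating (R2): 13.34% + 10.27% + 17.42% = 41.03%.
41.03% exceeds the 10% threshold by 31.03 percentage points.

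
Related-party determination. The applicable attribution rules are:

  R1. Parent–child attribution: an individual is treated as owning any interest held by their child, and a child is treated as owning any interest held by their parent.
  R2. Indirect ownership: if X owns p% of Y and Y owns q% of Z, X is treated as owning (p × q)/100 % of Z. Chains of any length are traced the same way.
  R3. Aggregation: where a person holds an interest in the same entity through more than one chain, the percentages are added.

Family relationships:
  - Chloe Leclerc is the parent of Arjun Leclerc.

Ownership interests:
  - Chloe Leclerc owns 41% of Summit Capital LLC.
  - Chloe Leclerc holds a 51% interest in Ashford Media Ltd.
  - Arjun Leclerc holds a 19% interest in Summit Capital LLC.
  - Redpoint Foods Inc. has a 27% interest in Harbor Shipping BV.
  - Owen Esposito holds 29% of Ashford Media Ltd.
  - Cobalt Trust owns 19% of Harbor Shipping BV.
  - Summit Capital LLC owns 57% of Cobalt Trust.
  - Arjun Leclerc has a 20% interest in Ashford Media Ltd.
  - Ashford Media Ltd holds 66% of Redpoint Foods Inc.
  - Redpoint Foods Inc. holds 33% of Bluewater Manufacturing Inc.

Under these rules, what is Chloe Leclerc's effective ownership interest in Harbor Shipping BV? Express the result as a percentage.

By parent–child attribution (R1), Chloe Leclerc is treated as also owning Arjun Leclerc's interest in Summit Capital LLC, giving 41% + 19% = 60%.
By parent–child attribution (R1), Chloe Leclerc is treated as also owning Arjun Leclerc's interest in Ashford Media Ltd, giving 51% + 20% = 71%.
Chain via Summit Capital LLC → Cobalt Trust (R2): 60% × 57% × 19% = 6.498% of Harbor Shipping BV.
Chain via Ashford Media Ltd → Redpoint Foods Inc. (R2): 71% × 66% × 27% = 12.6522% of Harbor Shipping BV.
Aggregating (R3): 6.498% + 12.6522% = 19.1502%.

19.1502%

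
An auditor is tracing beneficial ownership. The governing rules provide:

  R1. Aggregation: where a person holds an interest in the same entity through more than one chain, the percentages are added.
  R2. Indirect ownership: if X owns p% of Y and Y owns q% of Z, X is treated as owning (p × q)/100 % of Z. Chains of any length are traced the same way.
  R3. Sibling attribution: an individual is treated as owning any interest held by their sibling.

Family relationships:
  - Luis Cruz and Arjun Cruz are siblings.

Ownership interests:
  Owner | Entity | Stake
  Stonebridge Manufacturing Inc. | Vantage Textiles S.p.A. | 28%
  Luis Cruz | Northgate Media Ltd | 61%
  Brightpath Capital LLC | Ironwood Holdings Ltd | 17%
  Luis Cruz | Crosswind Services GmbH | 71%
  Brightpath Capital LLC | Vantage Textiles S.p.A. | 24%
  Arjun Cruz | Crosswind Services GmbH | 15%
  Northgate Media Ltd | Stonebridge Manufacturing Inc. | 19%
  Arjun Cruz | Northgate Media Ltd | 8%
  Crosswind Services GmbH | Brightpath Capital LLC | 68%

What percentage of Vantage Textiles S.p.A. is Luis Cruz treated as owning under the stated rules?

17.706%

By sibling attribution (R3), Luis Cruz is treated as also owning Arjun Cruz's interest in Northgate Media Ltd, giving 61% + 8% = 69%.
By sibling attribution (R3), Luis Cruz is treated as also owning Arjun Cruz's interest in Crosswind Services GmbH, giving 71% + 15% = 86%.
Chain via Northgate Media Ltd → Stonebridge Manufacturing Inc. (R2): 69% × 19% × 28% = 3.6708% of Vantage Textiles S.p.A.
Chain via Crosswind Services GmbH → Brightpath Capital LLC (R2): 86% × 68% × 24% = 14.0352% of Vantage Textiles S.p.A.
Aggregating (R1): 3.6708% + 14.0352% = 17.706%.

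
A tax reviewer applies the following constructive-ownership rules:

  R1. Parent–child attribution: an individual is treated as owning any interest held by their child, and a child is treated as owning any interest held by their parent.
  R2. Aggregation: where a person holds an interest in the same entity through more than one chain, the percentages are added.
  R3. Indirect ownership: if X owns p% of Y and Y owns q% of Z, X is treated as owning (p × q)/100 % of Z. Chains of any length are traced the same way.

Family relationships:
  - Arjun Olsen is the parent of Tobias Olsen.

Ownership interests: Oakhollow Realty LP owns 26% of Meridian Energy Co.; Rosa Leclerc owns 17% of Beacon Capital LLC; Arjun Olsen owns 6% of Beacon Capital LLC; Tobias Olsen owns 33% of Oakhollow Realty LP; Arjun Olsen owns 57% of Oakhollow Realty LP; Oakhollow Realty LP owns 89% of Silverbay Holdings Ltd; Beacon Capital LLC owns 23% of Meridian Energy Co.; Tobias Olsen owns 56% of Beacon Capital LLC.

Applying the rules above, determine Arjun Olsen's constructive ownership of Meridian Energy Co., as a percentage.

By parent–child attribution (R1), Arjun Olsen is treated as also owning Tobias Olsen's interest in Beacon Capital LLC, giving 6% + 56% = 62%.
By parent–child attribution (R1), Arjun Olsen is treated as also owning Tobias Olsen's interest in Oakhollow Realty LP, giving 57% + 33% = 90%.
Chain via Beacon Capital LLC (R3): 62% × 23% = 14.26% of Meridian Energy Co.
Chain via Oakhollow Realty LP (R3): 90% × 26% = 23.4% of Meridian Energy Co.
Aggregating (R2): 14.26% + 23.4% = 37.66%.

37.66%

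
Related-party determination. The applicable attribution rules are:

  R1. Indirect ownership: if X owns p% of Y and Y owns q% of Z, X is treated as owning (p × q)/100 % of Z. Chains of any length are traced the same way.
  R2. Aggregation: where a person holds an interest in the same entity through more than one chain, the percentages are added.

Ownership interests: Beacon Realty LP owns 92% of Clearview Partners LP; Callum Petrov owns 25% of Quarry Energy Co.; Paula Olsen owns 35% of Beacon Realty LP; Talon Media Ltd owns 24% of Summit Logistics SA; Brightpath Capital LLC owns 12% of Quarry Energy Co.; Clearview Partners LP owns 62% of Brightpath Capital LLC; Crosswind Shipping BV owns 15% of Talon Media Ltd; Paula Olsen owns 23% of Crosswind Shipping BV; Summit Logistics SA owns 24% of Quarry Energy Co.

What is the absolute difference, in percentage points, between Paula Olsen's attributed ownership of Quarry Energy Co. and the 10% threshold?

7.4056

Chain via Beacon Realty LP → Clearview Partners LP → Brightpath Capital LLC (R1): 35% × 92% × 62% × 12% = 2.39568% of Quarry Energy Co.
Chain via Crosswind Shipping BV → Talon Media Ltd → Summit Logistics SA (R1): 23% × 15% × 24% × 24% = 0.19872% of Quarry Energy Co.
Aggregating (R2): 2.39568% + 0.19872% = 2.5944%.
2.5944% falls short of the 10% threshold by 7.4056 percentage points.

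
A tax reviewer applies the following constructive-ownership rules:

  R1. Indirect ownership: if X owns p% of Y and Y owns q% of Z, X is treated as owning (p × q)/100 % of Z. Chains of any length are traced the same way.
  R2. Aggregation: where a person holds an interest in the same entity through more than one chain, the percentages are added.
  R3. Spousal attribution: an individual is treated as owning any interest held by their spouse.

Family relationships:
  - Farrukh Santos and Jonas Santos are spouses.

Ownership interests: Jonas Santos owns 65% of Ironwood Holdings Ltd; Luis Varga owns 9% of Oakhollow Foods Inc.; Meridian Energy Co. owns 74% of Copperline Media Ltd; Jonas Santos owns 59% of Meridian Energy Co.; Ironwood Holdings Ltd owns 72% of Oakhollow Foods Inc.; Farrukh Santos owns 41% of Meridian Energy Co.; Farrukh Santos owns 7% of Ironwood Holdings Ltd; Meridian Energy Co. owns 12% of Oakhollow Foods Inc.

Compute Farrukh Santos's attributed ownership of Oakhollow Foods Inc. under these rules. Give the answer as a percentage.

By spousal attribution (R3), Farrukh Santos is treated as also owning Jonas Santos's interest in Ironwood Holdings Ltd, giving 7% + 65% = 72%.
By spousal attribution (R3), Farrukh Santos is treated as also owning Jonas Santos's interest in Meridian Energy Co, giving 41% + 59% = 100%.
Chain via Ironwood Holdings Ltd (R1): 72% × 72% = 51.84% of Oakhollow Foods Inc.
Chain via Meridian Energy Co. (R1): 100% × 12% = 12% of Oakhollow Foods Inc.
Aggregating (R2): 51.84% + 12% = 63.84%.

63.84%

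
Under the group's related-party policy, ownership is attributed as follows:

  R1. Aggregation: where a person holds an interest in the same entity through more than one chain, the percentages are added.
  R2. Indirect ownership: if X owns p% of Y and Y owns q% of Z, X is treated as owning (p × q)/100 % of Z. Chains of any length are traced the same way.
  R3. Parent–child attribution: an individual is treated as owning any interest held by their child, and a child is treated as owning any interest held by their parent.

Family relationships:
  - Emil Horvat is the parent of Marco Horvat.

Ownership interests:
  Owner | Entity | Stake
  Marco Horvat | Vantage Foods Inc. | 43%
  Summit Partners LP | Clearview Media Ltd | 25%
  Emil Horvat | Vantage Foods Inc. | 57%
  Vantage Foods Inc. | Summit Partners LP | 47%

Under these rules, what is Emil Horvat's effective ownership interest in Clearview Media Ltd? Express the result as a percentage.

11.75%

By parent–child attribution (R3), Emil Horvat is treated as also owning Marco Horvat's interest in Vantage Foods Inc, giving 57% + 43% = 100%.
Chain via Vantage Foods Inc. → Summit Partners LP (R2): 100% × 47% × 25% = 11.75% of Clearview Media Ltd.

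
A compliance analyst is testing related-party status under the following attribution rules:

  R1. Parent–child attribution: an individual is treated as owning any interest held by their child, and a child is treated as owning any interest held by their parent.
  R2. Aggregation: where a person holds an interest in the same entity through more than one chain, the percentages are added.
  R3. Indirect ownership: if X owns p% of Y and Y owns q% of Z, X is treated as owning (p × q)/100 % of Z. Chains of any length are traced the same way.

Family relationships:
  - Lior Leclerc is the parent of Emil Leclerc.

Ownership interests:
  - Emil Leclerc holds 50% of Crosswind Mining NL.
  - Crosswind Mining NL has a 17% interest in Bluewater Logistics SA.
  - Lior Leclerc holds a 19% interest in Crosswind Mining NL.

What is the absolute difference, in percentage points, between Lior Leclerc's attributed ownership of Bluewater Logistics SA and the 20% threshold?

By parent–child attribution (R1), Lior Leclerc is treated as also owning Emil Leclerc's interest in Crosswind Mining NL, giving 19% + 50% = 69%.
Chain via Crosswind Mining NL (R3): 69% × 17% = 11.73% of Bluewater Logistics SA.
11.73% falls short of the 20% threshold by 8.27 percentage points.

8.27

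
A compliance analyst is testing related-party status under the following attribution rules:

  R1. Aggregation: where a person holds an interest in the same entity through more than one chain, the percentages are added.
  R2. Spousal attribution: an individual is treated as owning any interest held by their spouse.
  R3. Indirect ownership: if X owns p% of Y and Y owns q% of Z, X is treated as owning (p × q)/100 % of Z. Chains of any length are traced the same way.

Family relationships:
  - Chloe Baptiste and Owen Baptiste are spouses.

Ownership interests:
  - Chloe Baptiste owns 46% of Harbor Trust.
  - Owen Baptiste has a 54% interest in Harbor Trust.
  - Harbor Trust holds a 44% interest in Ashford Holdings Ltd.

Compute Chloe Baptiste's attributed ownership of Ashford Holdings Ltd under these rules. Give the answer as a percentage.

44%

By spousal attribution (R2), Chloe Baptiste is treated as also owning Owen Baptiste's interest in Harbor Trust, giving 46% + 54% = 100%.
Chain via Harbor Trust (R3): 100% × 44% = 44% of Ashford Holdings Ltd.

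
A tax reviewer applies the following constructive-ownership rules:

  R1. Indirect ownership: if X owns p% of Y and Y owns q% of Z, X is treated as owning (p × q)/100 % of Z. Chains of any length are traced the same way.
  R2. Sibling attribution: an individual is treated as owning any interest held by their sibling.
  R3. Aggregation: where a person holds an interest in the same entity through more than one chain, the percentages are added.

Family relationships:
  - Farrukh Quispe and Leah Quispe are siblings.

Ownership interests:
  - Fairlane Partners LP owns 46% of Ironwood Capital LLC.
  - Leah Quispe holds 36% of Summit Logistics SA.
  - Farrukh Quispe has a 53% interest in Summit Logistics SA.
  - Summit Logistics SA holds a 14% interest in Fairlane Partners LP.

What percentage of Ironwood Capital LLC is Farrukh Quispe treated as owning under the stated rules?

5.7316%

By sibling attribution (R2), Farrukh Quispe is treated as also owning Leah Quispe's interest in Summit Logistics SA, giving 53% + 36% = 89%.
Chain via Summit Logistics SA → Fairlane Partners LP (R1): 89% × 14% × 46% = 5.7316% of Ironwood Capital LLC.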